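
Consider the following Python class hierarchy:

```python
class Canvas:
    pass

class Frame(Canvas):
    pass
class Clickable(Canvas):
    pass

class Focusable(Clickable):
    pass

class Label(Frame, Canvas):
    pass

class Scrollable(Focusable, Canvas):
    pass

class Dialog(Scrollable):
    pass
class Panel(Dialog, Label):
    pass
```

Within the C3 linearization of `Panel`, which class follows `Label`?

Frame

L[Panel] = Panel + merge(L[Dialog], L[Label], [Dialog Label])
  take Dialog:  [Dialog Scrollable Focusable Clickable Canvas object] + [Label Frame Canvas object] + [Dialog Label]
  take Scrollable:  [Scrollable Focusable Clickable Canvas object] + [Label Frame Canvas object] + [Label]
  take Focusable:  [Focusable Clickable Canvas object] + [Label Frame Canvas object] + [Label]
  take Clickable:  [Clickable Canvas object] + [Label Frame Canvas object] + [Label]
  take Label:  [Canvas object] + [Label Frame Canvas object] + [Label]
  take Frame:  [Canvas object] + [Frame Canvas object]
  take Canvas:  [Canvas object] + [Canvas object]
  take object:  [object] + [object]
MRO: Panel Dialog Scrollable Focusable Clickable Label Frame Canvas object
Label is at position 5; next is Frame.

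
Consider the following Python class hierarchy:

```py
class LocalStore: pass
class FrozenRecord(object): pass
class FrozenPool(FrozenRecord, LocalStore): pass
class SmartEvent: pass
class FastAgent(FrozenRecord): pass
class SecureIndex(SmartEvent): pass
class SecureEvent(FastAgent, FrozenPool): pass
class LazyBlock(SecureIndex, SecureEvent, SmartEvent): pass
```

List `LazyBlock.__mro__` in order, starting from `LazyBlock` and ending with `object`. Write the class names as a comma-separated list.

L[LazyBlock] = LazyBlock + merge(L[SecureIndex], L[SecureEvent], L[SmartEvent], [SecureIndex SecureEvent SmartEvent])
  take SecureIndex:  [SecureIndex SmartEvent object] + [SecureEvent FastAgent FrozenPool FrozenRecord LocalStore object] + [SmartEvent object] + [SecureIndex SecureEvent SmartEvent]
  take SecureEvent:  [SmartEvent object] + [SecureEvent FastAgent FrozenPool FrozenRecord LocalStore object] + [SmartEvent object] + [SecureEvent SmartEvent]
  take SmartEvent:  [SmartEvent object] + [FastAgent FrozenPool FrozenRecord LocalStore object] + [SmartEvent object] + [SmartEvent]
  take FastAgent:  [object] + [FastAgent FrozenPool FrozenRecord LocalStore object] + [object]
  take FrozenPool:  [object] + [FrozenPool FrozenRecord LocalStore object] + [object]
  take FrozenRecord:  [object] + [FrozenRecord LocalStore object] + [object]
  take LocalStore:  [object] + [LocalStore object] + [object]
  take object:  [object] + [object] + [object]

LazyBlock, SecureIndex, SecureEvent, SmartEvent, FastAgent, FrozenPool, FrozenRecord, LocalStore, object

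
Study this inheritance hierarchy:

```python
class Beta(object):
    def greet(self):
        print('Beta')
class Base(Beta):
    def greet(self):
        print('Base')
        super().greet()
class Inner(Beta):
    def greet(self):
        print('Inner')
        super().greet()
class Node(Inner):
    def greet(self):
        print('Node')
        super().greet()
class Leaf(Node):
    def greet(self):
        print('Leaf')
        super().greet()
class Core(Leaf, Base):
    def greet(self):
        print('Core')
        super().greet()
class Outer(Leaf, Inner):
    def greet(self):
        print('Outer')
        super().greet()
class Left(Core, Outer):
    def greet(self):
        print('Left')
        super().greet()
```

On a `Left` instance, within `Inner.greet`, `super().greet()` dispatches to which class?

Base

L[Left] = Left + merge(L[Core], L[Outer], [Core Outer])
  take Core:  [Core Leaf Node Inner Base Beta object] + [Outer Leaf Node Inner Beta object] + [Core Outer]
  take Outer:  [Leaf Node Inner Base Beta object] + [Outer Leaf Node Inner Beta object] + [Outer]
  take Leaf:  [Leaf Node Inner Base Beta object] + [Leaf Node Inner Beta object]
  take Node:  [Node Inner Base Beta object] + [Node Inner Beta object]
  take Inner:  [Inner Base Beta object] + [Inner Beta object]
  take Base:  [Base Beta object] + [Beta object]
  take Beta:  [Beta object] + [Beta object]
  take object:  [object] + [object]
MRO: Left Core Outer Leaf Node Inner Base Beta object
super() in Inner.greet on a Left instance goes to the class after Inner in Left's MRO: Base.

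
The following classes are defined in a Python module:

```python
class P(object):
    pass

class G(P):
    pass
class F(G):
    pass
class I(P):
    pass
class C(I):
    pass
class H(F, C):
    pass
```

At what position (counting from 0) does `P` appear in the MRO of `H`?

5

L[H] = H + merge(L[F], L[C], [F C])
  take F:  [F G P object] + [C I P object] + [F C]
  take G:  [G P object] + [C I P object] + [C]
  take C:  [P object] + [C I P object] + [C]
  take I:  [P object] + [I P object]
  take P:  [P object] + [P object]
  take object:  [object] + [object]
MRO: H F G C I P object
P sits at index 5.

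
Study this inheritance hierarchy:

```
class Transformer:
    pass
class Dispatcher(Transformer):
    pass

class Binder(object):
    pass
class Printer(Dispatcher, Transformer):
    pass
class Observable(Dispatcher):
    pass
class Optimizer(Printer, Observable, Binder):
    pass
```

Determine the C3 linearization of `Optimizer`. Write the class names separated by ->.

L[Optimizer] = Optimizer + merge(L[Printer], L[Observable], L[Binder], [Printer Observable Binder])
  take Printer:  [Printer Dispatcher Transformer object] + [Observable Dispatcher Transformer object] + [Binder object] + [Printer Observable Binder]
  take Observable:  [Dispatcher Transformer object] + [Observable Dispatcher Transformer object] + [Binder object] + [Observable Binder]
  take Dispatcher:  [Dispatcher Transformer object] + [Dispatcher Transformer object] + [Binder object] + [Binder]
  take Transformer:  [Transformer object] + [Transformer object] + [Binder object] + [Binder]
  take Binder:  [object] + [object] + [Binder object] + [Binder]
  take object:  [object] + [object] + [object]

Optimizer -> Printer -> Observable -> Dispatcher -> Transformer -> Binder -> object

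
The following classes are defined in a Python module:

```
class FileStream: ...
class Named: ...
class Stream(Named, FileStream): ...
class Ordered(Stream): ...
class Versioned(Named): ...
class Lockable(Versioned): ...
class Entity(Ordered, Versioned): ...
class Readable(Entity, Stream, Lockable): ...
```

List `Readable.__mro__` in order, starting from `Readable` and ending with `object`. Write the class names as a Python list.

[Readable, Entity, Ordered, Stream, Lockable, Versioned, Named, FileStream, object]

L[Readable] = Readable + merge(L[Entity], L[Stream], L[Lockable], [Entity Stream Lockable])
  take Entity:  [Entity Ordered Stream Versioned Named FileStream object] + [Stream Named FileStream object] + [Lockable Versioned Named object] + [Entity Stream Lockable]
  take Ordered:  [Ordered Stream Versioned Named FileStream object] + [Stream Named FileStream object] + [Lockable Versioned Named object] + [Stream Lockable]
  take Stream:  [Stream Versioned Named FileStream object] + [Stream Named FileStream object] + [Lockable Versioned Named object] + [Stream Lockable]
  take Lockable:  [Versioned Named FileStream object] + [Named FileStream object] + [Lockable Versioned Named object] + [Lockable]
  take Versioned:  [Versioned Named FileStream object] + [Named FileStream object] + [Versioned Named object]
  take Named:  [Named FileStream object] + [Named FileStream object] + [Named object]
  take FileStream:  [FileStream object] + [FileStream object] + [object]
  take object:  [object] + [object] + [object]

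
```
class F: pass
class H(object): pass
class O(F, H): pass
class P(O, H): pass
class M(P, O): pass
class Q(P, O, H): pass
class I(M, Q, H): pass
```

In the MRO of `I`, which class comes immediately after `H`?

object

L[I] = I + merge(L[M], L[Q], L[H], [M Q H])
  take M:  [M P O F H object] + [Q P O F H object] + [H object] + [M Q H]
  take Q:  [P O F H object] + [Q P O F H object] + [H object] + [Q H]
  take P:  [P O F H object] + [P O F H object] + [H object] + [H]
  take O:  [O F H object] + [O F H object] + [H object] + [H]
  take F:  [F H object] + [F H object] + [H object] + [H]
  take H:  [H object] + [H object] + [H object] + [H]
  take object:  [object] + [object] + [object]
MRO: I M Q P O F H object
H is at position 6; next is object.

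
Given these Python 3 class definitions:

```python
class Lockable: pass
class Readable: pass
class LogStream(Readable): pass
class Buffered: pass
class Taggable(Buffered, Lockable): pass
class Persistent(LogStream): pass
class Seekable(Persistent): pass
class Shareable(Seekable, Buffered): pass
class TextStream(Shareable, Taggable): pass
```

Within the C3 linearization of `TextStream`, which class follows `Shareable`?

L[TextStream] = TextStream + merge(L[Shareable], L[Taggable], [Shareable Taggable])
  take Shareable:  [Shareable Seekable Persistent LogStream Readable Buffered object] + [Taggable Buffered Lockable object] + [Shareable Taggable]
  take Seekable:  [Seekable Persistent LogStream Readable Buffered object] + [Taggable Buffered Lockable object] + [Taggable]
  take Persistent:  [Persistent LogStream Readable Buffered object] + [Taggable Buffered Lockable object] + [Taggable]
  take LogStream:  [LogStream Readable Buffered object] + [Taggable Buffered Lockable object] + [Taggable]
  take Readable:  [Readable Buffered object] + [Taggable Buffered Lockable object] + [Taggable]
  take Taggable:  [Buffered object] + [Taggable Buffered Lockable object] + [Taggable]
  take Buffered:  [Buffered object] + [Buffered Lockable object]
  take Lockable:  [object] + [Lockable object]
  take object:  [object] + [object]
MRO: TextStream Shareable Seekable Persistent LogStream Readable Taggable Buffered Lockable object
Shareable is at position 1; next is Seekable.

Seekable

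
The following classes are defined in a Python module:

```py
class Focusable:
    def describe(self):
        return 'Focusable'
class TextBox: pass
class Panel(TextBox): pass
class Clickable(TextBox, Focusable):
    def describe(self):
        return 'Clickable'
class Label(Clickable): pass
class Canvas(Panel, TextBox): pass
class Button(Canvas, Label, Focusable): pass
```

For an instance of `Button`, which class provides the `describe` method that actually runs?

L[Button] = Button + merge(L[Canvas], L[Label], L[Focusable], [Canvas Label Focusable])
  take Canvas:  [Canvas Panel TextBox object] + [Label Clickable TextBox Focusable object] + [Focusable object] + [Canvas Label Focusable]
  take Panel:  [Panel TextBox object] + [Label Clickable TextBox Focusable object] + [Focusable object] + [Label Focusable]
  take Label:  [TextBox object] + [Label Clickable TextBox Focusable object] + [Focusable object] + [Label Focusable]
  take Clickable:  [TextBox object] + [Clickable TextBox Focusable object] + [Focusable object] + [Focusable]
  take TextBox:  [TextBox object] + [TextBox Focusable object] + [Focusable object] + [Focusable]
  take Focusable:  [object] + [Focusable object] + [Focusable object] + [Focusable]
  take object:  [object] + [object] + [object]
MRO: Button Canvas Panel Label Clickable TextBox Focusable object
describe is defined in: Clickable, Focusable. First along the MRO is Clickable.

Clickable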